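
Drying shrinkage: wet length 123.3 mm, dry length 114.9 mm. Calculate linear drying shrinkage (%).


DS = (123.3 - 114.9) / 123.3 * 100 = 6.81%

6.81


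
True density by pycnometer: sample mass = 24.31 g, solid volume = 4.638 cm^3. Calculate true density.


TD = 24.31 / 4.638 = 5.241 g/cm^3

5.241


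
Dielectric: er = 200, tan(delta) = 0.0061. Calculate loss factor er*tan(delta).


Loss = 200 * 0.0061 = 1.22

1.22


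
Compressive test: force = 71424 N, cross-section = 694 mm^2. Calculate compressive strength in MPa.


CS = 71424 / 694 = 102.9 MPa

102.9


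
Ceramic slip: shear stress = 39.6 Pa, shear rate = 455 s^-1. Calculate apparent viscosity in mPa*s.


eta = tau/gamma * 1000 = 39.6/455 * 1000 = 87.0 mPa*s

87.0


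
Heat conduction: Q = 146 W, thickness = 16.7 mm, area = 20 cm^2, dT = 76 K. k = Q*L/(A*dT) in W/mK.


k = 146*16.7/1000/(20/10000*76) = 16.04 W/mK

16.04


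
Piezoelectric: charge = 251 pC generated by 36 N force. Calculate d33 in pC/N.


d33 = 251 / 36 = 7.0 pC/N

7.0


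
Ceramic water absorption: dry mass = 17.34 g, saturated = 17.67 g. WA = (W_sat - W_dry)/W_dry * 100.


WA = (17.67 - 17.34) / 17.34 * 100 = 1.9%

1.9


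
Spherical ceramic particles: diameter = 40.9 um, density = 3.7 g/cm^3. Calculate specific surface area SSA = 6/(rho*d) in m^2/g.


SSA = 6 / (3.7 * 40.9) = 0.04 m^2/g

0.04


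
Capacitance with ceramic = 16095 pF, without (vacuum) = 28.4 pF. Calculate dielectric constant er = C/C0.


er = 16095 / 28.4 = 566.73

566.73


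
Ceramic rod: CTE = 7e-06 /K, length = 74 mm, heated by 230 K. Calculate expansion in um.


dL = 7e-06 * 74 * 230 * 1000 = 119.14 um

119.14


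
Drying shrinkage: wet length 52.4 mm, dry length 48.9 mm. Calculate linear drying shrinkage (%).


DS = (52.4 - 48.9) / 52.4 * 100 = 6.68%

6.68


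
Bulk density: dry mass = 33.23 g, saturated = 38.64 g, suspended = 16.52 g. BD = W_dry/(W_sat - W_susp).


BD = 33.23 / (38.64 - 16.52) = 33.23 / 22.12 = 1.502 g/cm^3

1.502


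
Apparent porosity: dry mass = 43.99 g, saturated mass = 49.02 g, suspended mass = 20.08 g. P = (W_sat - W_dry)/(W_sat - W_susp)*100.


P = (49.02 - 43.99) / (49.02 - 20.08) * 100 = 5.03 / 28.94 * 100 = 17.4%

17.4


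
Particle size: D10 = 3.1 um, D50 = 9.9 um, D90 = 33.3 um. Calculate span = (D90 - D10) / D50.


Span = (33.3 - 3.1) / 9.9 = 30.2 / 9.9 = 3.051

3.051


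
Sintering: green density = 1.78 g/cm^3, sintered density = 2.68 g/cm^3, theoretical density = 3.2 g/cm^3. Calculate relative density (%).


Relative = 2.68 / 3.2 * 100 = 83.8%

83.8


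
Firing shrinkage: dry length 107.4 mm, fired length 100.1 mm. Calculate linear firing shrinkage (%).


FS = (107.4 - 100.1) / 107.4 * 100 = 6.8%

6.8


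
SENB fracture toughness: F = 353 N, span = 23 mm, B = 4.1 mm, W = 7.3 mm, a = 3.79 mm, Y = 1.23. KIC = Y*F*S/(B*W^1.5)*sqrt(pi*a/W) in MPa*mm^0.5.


KIC = 1.23*353*23/(4.1*7.3^1.5)*sqrt(pi*3.79/7.3) = 157.71

157.71


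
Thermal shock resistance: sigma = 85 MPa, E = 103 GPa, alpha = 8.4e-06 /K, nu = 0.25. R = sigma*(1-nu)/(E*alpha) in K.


R = 85*(1-0.25)/(103*1000*8.4e-06) = 74 K

74


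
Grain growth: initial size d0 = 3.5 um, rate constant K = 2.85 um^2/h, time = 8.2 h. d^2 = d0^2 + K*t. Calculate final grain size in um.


d^2 = 3.5^2 + 2.85*8.2 = 35.62
d = sqrt(35.62) = 5.97 um

5.97


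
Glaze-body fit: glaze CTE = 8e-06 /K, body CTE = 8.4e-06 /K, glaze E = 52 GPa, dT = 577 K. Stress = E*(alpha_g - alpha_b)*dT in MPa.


Stress = 52*1000*(8e-06 - 8.4e-06)*577 = -12.0 MPa

-12.0


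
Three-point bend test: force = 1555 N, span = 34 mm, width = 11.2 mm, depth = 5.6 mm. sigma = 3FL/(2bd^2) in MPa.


sigma = 3*1555*34/(2*11.2*5.6^2) = 225.8 MPa

225.8


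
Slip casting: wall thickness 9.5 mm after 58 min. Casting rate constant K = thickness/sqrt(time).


K = 9.5 / sqrt(58) = 9.5 / 7.6158 = 1.247 mm/min^0.5

1.247


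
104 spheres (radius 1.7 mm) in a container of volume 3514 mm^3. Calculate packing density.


V_sphere = 4/3*pi*1.7^3 = 20.5795 mm^3
Total V = 104*20.5795 = 2140.268 mm^3
PD = 2140.268 / 3514 = 0.609

0.609


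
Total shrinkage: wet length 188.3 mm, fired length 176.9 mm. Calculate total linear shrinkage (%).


TS = (188.3 - 176.9) / 188.3 * 100 = 6.05%

6.05


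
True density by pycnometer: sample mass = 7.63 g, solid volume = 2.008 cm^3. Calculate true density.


TD = 7.63 / 2.008 = 3.8 g/cm^3

3.8


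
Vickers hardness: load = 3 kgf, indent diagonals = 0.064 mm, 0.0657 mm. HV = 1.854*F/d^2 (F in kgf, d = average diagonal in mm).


d_avg = (0.064+0.0657)/2 = 0.06485 mm
HV = 1.854*3/0.06485^2 = 1323

1323


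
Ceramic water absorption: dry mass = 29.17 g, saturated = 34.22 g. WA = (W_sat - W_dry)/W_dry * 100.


WA = (34.22 - 29.17) / 29.17 * 100 = 17.31%

17.31


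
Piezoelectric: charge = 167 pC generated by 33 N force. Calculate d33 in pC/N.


d33 = 167 / 33 = 5.1 pC/N

5.1


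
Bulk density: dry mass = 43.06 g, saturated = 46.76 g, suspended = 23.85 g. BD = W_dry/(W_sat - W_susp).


BD = 43.06 / (46.76 - 23.85) = 43.06 / 22.91 = 1.88 g/cm^3

1.88


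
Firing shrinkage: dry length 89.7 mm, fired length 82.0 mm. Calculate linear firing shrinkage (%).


FS = (89.7 - 82.0) / 89.7 * 100 = 8.58%

8.58


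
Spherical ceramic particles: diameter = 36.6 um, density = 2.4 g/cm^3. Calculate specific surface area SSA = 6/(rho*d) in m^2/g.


SSA = 6 / (2.4 * 36.6) = 0.068 m^2/g

0.068


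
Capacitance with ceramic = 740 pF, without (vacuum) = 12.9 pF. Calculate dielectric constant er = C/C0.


er = 740 / 12.9 = 57.36

57.36


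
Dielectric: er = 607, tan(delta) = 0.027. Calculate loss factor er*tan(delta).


Loss = 607 * 0.027 = 16.389

16.389


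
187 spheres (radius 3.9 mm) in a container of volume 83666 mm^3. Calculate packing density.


V_sphere = 4/3*pi*3.9^3 = 248.4748 mm^3
Total V = 187*248.4748 = 46464.7876 mm^3
PD = 46464.7876 / 83666 = 0.555

0.555


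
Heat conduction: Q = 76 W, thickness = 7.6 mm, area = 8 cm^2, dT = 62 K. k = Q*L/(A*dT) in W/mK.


k = 76*7.6/1000/(8/10000*62) = 11.65 W/mK

11.65


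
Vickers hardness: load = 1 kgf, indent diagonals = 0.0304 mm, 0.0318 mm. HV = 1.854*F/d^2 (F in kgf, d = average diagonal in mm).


d_avg = (0.0304+0.0318)/2 = 0.0311 mm
HV = 1.854*1/0.0311^2 = 1917

1917


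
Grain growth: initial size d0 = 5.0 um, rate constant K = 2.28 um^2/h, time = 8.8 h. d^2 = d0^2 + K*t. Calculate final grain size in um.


d^2 = 5.0^2 + 2.28*8.8 = 45.064
d = sqrt(45.064) = 6.71 um

6.71


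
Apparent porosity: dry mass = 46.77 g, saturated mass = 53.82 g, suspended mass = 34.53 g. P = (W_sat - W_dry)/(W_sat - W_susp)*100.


P = (53.82 - 46.77) / (53.82 - 34.53) * 100 = 7.05 / 19.29 * 100 = 36.5%

36.5


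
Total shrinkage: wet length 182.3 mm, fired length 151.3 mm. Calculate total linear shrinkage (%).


TS = (182.3 - 151.3) / 182.3 * 100 = 17.0%

17.0


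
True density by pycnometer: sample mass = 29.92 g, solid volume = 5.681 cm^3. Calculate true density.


TD = 29.92 / 5.681 = 5.267 g/cm^3

5.267


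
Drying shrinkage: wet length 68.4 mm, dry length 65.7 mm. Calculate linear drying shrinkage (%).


DS = (68.4 - 65.7) / 68.4 * 100 = 3.95%

3.95


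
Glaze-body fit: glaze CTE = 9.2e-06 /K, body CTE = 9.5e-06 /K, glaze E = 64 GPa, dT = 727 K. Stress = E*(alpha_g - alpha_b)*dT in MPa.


Stress = 64*1000*(9.2e-06 - 9.5e-06)*727 = -14.0 MPa

-14.0


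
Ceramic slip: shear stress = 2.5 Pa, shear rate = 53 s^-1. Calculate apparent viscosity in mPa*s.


eta = tau/gamma * 1000 = 2.5/53 * 1000 = 47.2 mPa*s

47.2


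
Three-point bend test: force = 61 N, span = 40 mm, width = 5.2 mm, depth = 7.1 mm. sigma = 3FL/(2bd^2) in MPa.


sigma = 3*61*40/(2*5.2*7.1^2) = 14.0 MPa

14.0


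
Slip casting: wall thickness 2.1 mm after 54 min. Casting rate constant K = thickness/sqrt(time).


K = 2.1 / sqrt(54) = 2.1 / 7.3485 = 0.286 mm/min^0.5

0.286


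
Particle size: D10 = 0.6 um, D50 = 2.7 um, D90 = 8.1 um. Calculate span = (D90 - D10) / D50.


Span = (8.1 - 0.6) / 2.7 = 7.5 / 2.7 = 2.778

2.778


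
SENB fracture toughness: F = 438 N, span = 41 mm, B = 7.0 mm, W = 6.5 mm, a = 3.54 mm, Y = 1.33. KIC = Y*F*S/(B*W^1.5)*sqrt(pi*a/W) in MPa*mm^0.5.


KIC = 1.33*438*41/(7.0*6.5^1.5)*sqrt(pi*3.54/6.5) = 269.32

269.32


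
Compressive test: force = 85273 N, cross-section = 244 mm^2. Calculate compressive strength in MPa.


CS = 85273 / 244 = 349.5 MPa

349.5


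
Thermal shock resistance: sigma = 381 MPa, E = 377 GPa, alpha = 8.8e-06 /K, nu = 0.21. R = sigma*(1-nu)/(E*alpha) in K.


R = 381*(1-0.21)/(377*1000*8.8e-06) = 91 K

91


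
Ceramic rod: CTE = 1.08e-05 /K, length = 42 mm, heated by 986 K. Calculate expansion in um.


dL = 1.08e-05 * 42 * 986 * 1000 = 447.25 um

447.25


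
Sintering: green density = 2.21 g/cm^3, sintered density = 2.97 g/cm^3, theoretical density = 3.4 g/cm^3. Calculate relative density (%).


Relative = 2.97 / 3.4 * 100 = 87.4%

87.4


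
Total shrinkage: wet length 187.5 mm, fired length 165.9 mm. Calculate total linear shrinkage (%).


TS = (187.5 - 165.9) / 187.5 * 100 = 11.52%

11.52


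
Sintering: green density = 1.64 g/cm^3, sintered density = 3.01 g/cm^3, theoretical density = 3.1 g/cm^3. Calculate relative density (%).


Relative = 3.01 / 3.1 * 100 = 97.1%

97.1


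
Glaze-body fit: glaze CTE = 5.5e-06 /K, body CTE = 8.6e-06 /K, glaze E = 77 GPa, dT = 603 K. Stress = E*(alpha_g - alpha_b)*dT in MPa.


Stress = 77*1000*(5.5e-06 - 8.6e-06)*603 = -143.9 MPa

-143.9


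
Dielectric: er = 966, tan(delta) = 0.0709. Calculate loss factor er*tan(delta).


Loss = 966 * 0.0709 = 68.489

68.489


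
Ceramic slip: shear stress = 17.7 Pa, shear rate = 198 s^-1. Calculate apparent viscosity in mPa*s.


eta = tau/gamma * 1000 = 17.7/198 * 1000 = 89.4 mPa*s

89.4


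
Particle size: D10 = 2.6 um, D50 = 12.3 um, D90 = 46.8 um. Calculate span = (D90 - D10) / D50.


Span = (46.8 - 2.6) / 12.3 = 44.2 / 12.3 = 3.593

3.593


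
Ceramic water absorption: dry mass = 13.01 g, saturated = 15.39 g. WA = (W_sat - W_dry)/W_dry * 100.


WA = (15.39 - 13.01) / 13.01 * 100 = 18.29%

18.29


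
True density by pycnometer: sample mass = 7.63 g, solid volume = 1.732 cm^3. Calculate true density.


TD = 7.63 / 1.732 = 4.405 g/cm^3

4.405


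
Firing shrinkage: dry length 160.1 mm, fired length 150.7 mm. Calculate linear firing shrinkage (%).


FS = (160.1 - 150.7) / 160.1 * 100 = 5.87%

5.87


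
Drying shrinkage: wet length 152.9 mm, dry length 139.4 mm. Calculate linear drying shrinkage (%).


DS = (152.9 - 139.4) / 152.9 * 100 = 8.83%

8.83


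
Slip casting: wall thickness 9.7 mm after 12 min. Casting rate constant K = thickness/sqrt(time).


K = 9.7 / sqrt(12) = 9.7 / 3.4641 = 2.8 mm/min^0.5

2.8


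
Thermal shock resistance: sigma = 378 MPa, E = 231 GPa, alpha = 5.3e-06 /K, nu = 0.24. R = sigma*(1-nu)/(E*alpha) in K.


R = 378*(1-0.24)/(231*1000*5.3e-06) = 235 K

235


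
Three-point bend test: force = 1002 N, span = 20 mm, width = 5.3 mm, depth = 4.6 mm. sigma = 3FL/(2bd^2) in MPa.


sigma = 3*1002*20/(2*5.3*4.6^2) = 268.0 MPa

268.0


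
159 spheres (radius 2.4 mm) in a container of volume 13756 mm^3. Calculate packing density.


V_sphere = 4/3*pi*2.4^3 = 57.9058 mm^3
Total V = 159*57.9058 = 9207.0222 mm^3
PD = 9207.0222 / 13756 = 0.669

0.669


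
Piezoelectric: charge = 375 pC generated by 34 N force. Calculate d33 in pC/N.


d33 = 375 / 34 = 11.0 pC/N

11.0


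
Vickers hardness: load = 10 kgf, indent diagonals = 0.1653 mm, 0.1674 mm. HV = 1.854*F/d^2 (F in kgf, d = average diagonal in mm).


d_avg = (0.1653+0.1674)/2 = 0.16635 mm
HV = 1.854*10/0.16635^2 = 670

670


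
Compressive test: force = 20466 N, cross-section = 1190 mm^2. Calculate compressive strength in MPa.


CS = 20466 / 1190 = 17.2 MPa

17.2


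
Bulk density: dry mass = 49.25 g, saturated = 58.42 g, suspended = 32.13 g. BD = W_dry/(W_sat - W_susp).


BD = 49.25 / (58.42 - 32.13) = 49.25 / 26.29 = 1.873 g/cm^3

1.873


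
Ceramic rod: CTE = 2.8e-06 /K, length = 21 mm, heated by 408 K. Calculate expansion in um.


dL = 2.8e-06 * 21 * 408 * 1000 = 23.99 um

23.99


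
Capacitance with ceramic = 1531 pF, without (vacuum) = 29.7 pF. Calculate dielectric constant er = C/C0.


er = 1531 / 29.7 = 51.55

51.55


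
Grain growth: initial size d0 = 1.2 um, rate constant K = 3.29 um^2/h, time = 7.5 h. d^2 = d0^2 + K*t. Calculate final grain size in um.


d^2 = 1.2^2 + 3.29*7.5 = 26.115
d = sqrt(26.115) = 5.11 um

5.11


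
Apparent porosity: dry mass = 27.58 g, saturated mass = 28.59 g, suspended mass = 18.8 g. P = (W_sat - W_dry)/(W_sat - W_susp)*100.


P = (28.59 - 27.58) / (28.59 - 18.8) * 100 = 1.01 / 9.79 * 100 = 10.3%

10.3


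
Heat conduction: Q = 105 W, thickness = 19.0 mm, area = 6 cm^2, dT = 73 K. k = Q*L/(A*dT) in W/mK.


k = 105*19.0/1000/(6/10000*73) = 45.55 W/mK

45.55


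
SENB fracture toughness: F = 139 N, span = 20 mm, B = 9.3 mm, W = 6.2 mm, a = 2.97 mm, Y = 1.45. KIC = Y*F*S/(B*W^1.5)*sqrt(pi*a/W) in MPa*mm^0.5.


KIC = 1.45*139*20/(9.3*6.2^1.5)*sqrt(pi*2.97/6.2) = 34.44

34.44


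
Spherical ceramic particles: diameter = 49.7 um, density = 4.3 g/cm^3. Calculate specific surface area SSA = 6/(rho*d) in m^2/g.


SSA = 6 / (4.3 * 49.7) = 0.028 m^2/g

0.028


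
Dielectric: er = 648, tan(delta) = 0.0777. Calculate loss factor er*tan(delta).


Loss = 648 * 0.0777 = 50.35

50.35


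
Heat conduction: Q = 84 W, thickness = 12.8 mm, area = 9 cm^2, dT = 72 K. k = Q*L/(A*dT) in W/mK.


k = 84*12.8/1000/(9/10000*72) = 16.59 W/mK

16.59


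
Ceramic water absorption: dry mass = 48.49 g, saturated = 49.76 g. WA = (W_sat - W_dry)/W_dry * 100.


WA = (49.76 - 48.49) / 48.49 * 100 = 2.62%

2.62


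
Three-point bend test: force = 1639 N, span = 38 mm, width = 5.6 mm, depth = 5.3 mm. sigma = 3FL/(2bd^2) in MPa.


sigma = 3*1639*38/(2*5.6*5.3^2) = 593.9 MPa

593.9


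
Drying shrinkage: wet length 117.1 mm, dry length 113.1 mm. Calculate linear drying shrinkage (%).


DS = (117.1 - 113.1) / 117.1 * 100 = 3.42%

3.42


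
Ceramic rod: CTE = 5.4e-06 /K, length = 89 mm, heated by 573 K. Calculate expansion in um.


dL = 5.4e-06 * 89 * 573 * 1000 = 275.384 um

275.384


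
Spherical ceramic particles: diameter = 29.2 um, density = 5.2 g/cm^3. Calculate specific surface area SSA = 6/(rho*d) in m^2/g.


SSA = 6 / (5.2 * 29.2) = 0.04 m^2/g

0.04


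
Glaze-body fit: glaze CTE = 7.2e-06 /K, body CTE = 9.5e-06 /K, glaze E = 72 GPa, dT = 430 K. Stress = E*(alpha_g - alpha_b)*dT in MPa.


Stress = 72*1000*(7.2e-06 - 9.5e-06)*430 = -71.2 MPa

-71.2


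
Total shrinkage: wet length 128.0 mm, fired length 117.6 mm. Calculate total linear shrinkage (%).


TS = (128.0 - 117.6) / 128.0 * 100 = 8.13%

8.13


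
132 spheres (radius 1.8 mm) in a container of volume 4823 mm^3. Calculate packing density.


V_sphere = 4/3*pi*1.8^3 = 24.429 mm^3
Total V = 132*24.429 = 3224.628 mm^3
PD = 3224.628 / 4823 = 0.669

0.669


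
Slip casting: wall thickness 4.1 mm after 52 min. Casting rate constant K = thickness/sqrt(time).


K = 4.1 / sqrt(52) = 4.1 / 7.2111 = 0.569 mm/min^0.5

0.569


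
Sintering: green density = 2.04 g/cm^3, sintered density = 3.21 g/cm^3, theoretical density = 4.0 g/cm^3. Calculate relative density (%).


Relative = 3.21 / 4.0 * 100 = 80.3%

80.3


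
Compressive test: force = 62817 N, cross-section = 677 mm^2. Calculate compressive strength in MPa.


CS = 62817 / 677 = 92.8 MPa

92.8


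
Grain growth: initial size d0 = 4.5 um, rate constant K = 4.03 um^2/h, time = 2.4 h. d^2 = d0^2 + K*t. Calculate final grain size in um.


d^2 = 4.5^2 + 4.03*2.4 = 29.922
d = sqrt(29.922) = 5.47 um

5.47


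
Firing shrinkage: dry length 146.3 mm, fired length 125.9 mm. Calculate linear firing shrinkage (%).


FS = (146.3 - 125.9) / 146.3 * 100 = 13.94%

13.94


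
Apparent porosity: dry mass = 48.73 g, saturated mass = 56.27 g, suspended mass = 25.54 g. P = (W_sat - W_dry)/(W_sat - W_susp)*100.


P = (56.27 - 48.73) / (56.27 - 25.54) * 100 = 7.54 / 30.73 * 100 = 24.5%

24.5


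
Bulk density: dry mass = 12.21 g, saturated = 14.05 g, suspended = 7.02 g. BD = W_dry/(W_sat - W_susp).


BD = 12.21 / (14.05 - 7.02) = 12.21 / 7.03 = 1.737 g/cm^3

1.737


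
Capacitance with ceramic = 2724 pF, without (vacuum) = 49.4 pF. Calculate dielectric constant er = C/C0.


er = 2724 / 49.4 = 55.14

55.14


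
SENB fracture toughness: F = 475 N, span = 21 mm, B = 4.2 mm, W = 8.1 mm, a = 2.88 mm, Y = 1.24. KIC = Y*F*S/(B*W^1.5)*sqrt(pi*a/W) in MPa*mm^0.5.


KIC = 1.24*475*21/(4.2*8.1^1.5)*sqrt(pi*2.88/8.1) = 135.02

135.02


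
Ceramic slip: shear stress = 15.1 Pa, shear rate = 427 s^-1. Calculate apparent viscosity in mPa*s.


eta = tau/gamma * 1000 = 15.1/427 * 1000 = 35.4 mPa*s

35.4


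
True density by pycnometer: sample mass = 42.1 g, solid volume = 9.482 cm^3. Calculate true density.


TD = 42.1 / 9.482 = 4.44 g/cm^3

4.44


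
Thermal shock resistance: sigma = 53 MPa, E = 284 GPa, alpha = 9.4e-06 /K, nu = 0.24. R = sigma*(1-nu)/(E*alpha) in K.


R = 53*(1-0.24)/(284*1000*9.4e-06) = 15 K

15


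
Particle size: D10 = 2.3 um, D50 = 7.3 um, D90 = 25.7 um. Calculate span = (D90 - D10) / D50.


Span = (25.7 - 2.3) / 7.3 = 23.4 / 7.3 = 3.205

3.205


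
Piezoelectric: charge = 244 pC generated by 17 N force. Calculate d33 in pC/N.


d33 = 244 / 17 = 14.4 pC/N

14.4


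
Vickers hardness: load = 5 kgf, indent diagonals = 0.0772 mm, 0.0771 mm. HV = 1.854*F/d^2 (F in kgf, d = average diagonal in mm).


d_avg = (0.0772+0.0771)/2 = 0.07715 mm
HV = 1.854*5/0.07715^2 = 1557

1557


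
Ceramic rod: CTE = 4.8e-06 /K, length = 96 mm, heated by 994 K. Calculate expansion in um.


dL = 4.8e-06 * 96 * 994 * 1000 = 458.035 um

458.035


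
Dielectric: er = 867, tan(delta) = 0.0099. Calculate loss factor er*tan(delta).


Loss = 867 * 0.0099 = 8.583

8.583


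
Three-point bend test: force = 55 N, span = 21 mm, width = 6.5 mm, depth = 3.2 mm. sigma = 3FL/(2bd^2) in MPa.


sigma = 3*55*21/(2*6.5*3.2^2) = 26.0 MPa

26.0


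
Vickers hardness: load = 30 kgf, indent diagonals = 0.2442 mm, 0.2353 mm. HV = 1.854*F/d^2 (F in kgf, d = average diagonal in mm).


d_avg = (0.2442+0.2353)/2 = 0.23975 mm
HV = 1.854*30/0.23975^2 = 968

968


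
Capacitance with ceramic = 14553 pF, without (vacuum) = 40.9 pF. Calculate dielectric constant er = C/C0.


er = 14553 / 40.9 = 355.82

355.82


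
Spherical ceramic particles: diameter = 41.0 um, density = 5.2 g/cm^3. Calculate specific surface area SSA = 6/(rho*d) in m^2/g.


SSA = 6 / (5.2 * 41.0) = 0.028 m^2/g

0.028


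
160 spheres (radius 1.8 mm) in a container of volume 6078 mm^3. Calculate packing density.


V_sphere = 4/3*pi*1.8^3 = 24.429 mm^3
Total V = 160*24.429 = 3908.64 mm^3
PD = 3908.64 / 6078 = 0.643

0.643


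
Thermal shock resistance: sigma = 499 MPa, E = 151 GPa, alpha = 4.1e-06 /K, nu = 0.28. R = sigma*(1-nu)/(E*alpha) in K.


R = 499*(1-0.28)/(151*1000*4.1e-06) = 580 K

580


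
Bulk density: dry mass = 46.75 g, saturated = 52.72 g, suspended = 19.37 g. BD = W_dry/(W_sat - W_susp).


BD = 46.75 / (52.72 - 19.37) = 46.75 / 33.35 = 1.402 g/cm^3

1.402


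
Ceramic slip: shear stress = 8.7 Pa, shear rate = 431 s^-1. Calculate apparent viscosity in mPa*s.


eta = tau/gamma * 1000 = 8.7/431 * 1000 = 20.2 mPa*s

20.2


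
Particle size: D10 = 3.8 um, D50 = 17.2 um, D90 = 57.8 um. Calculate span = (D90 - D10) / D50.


Span = (57.8 - 3.8) / 17.2 = 54.0 / 17.2 = 3.14

3.14


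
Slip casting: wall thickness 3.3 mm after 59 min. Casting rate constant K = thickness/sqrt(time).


K = 3.3 / sqrt(59) = 3.3 / 7.6811 = 0.43 mm/min^0.5

0.43


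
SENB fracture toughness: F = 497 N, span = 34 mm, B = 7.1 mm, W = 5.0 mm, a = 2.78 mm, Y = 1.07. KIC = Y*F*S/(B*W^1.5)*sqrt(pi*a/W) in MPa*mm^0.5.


KIC = 1.07*497*34/(7.1*5.0^1.5)*sqrt(pi*2.78/5.0) = 301.04

301.04


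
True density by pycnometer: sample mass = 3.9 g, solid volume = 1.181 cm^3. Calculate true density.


TD = 3.9 / 1.181 = 3.302 g/cm^3

3.302


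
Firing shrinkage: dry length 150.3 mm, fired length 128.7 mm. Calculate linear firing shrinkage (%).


FS = (150.3 - 128.7) / 150.3 * 100 = 14.37%

14.37


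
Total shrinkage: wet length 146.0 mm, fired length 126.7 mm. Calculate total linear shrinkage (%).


TS = (146.0 - 126.7) / 146.0 * 100 = 13.22%

13.22


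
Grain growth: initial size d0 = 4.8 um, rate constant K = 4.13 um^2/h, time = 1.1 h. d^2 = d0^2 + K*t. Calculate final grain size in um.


d^2 = 4.8^2 + 4.13*1.1 = 27.583
d = sqrt(27.583) = 5.25 um

5.25


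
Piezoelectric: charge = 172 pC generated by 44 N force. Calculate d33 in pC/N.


d33 = 172 / 44 = 3.9 pC/N

3.9


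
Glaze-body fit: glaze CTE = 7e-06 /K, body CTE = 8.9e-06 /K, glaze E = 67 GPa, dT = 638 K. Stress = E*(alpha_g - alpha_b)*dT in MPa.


Stress = 67*1000*(7e-06 - 8.9e-06)*638 = -81.2 MPa

-81.2


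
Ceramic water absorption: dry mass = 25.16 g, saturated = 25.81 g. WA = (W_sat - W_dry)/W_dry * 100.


WA = (25.81 - 25.16) / 25.16 * 100 = 2.58%

2.58


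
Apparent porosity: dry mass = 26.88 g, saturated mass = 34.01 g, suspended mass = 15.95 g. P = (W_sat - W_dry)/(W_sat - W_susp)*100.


P = (34.01 - 26.88) / (34.01 - 15.95) * 100 = 7.13 / 18.06 * 100 = 39.5%

39.5


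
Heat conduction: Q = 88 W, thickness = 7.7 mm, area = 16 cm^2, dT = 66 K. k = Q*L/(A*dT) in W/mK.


k = 88*7.7/1000/(16/10000*66) = 6.42 W/mK

6.42


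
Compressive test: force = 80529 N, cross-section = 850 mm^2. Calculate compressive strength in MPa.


CS = 80529 / 850 = 94.7 MPa

94.7


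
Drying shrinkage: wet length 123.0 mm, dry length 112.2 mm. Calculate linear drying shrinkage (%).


DS = (123.0 - 112.2) / 123.0 * 100 = 8.78%

8.78


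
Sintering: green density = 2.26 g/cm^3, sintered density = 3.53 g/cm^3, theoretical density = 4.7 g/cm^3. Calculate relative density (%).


Relative = 3.53 / 4.7 * 100 = 75.1%

75.1


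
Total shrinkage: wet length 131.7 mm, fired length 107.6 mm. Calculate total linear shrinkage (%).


TS = (131.7 - 107.6) / 131.7 * 100 = 18.3%

18.3


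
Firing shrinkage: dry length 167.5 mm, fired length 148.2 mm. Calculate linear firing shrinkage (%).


FS = (167.5 - 148.2) / 167.5 * 100 = 11.52%

11.52


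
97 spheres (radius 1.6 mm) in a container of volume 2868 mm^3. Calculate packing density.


V_sphere = 4/3*pi*1.6^3 = 17.1573 mm^3
Total V = 97*17.1573 = 1664.2581 mm^3
PD = 1664.2581 / 2868 = 0.58

0.58


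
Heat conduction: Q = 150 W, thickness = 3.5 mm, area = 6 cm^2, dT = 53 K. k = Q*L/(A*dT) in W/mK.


k = 150*3.5/1000/(6/10000*53) = 16.51 W/mK

16.51


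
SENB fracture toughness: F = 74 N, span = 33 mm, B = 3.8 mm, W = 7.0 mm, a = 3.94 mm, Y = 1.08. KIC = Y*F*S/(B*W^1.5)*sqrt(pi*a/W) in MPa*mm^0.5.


KIC = 1.08*74*33/(3.8*7.0^1.5)*sqrt(pi*3.94/7.0) = 49.83

49.83


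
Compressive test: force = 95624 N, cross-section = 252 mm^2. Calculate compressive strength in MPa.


CS = 95624 / 252 = 379.5 MPa

379.5


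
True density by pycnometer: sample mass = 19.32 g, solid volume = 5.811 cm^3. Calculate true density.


TD = 19.32 / 5.811 = 3.325 g/cm^3

3.325


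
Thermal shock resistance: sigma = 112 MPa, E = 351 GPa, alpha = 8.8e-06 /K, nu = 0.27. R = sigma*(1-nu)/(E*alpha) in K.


R = 112*(1-0.27)/(351*1000*8.8e-06) = 26 K

26


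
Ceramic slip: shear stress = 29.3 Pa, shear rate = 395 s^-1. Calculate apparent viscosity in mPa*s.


eta = tau/gamma * 1000 = 29.3/395 * 1000 = 74.2 mPa*s

74.2


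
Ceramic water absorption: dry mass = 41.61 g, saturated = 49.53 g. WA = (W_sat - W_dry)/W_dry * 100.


WA = (49.53 - 41.61) / 41.61 * 100 = 19.03%

19.03


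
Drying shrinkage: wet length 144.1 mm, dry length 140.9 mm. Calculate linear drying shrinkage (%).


DS = (144.1 - 140.9) / 144.1 * 100 = 2.22%

2.22


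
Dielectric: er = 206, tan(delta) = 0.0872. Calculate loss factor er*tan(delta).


Loss = 206 * 0.0872 = 17.963

17.963


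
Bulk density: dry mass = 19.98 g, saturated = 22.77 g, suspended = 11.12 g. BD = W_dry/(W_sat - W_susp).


BD = 19.98 / (22.77 - 11.12) = 19.98 / 11.65 = 1.715 g/cm^3

1.715


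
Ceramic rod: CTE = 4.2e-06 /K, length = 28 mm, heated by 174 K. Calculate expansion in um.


dL = 4.2e-06 * 28 * 174 * 1000 = 20.462 um

20.462


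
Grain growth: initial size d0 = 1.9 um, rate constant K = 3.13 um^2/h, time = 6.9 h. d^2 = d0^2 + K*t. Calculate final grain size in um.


d^2 = 1.9^2 + 3.13*6.9 = 25.207
d = sqrt(25.207) = 5.02 um

5.02


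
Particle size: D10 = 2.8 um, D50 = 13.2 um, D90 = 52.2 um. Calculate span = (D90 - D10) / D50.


Span = (52.2 - 2.8) / 13.2 = 49.4 / 13.2 = 3.742

3.742


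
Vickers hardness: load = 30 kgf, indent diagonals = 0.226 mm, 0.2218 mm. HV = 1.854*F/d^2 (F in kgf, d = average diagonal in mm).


d_avg = (0.226+0.2218)/2 = 0.2239 mm
HV = 1.854*30/0.2239^2 = 1109

1109


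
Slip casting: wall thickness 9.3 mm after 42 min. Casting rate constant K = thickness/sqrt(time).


K = 9.3 / sqrt(42) = 9.3 / 6.4807 = 1.435 mm/min^0.5

1.435


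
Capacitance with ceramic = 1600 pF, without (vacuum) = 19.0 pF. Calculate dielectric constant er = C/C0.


er = 1600 / 19.0 = 84.21

84.21


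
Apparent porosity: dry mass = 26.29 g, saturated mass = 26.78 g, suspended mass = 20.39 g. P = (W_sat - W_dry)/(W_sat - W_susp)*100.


P = (26.78 - 26.29) / (26.78 - 20.39) * 100 = 0.49 / 6.39 * 100 = 7.7%

7.7


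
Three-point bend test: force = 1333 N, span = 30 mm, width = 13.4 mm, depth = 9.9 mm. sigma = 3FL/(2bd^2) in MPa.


sigma = 3*1333*30/(2*13.4*9.9^2) = 45.7 MPa

45.7


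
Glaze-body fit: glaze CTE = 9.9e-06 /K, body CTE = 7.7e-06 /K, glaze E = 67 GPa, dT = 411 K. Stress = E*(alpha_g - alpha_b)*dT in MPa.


Stress = 67*1000*(9.9e-06 - 7.7e-06)*411 = 60.6 MPa

60.6


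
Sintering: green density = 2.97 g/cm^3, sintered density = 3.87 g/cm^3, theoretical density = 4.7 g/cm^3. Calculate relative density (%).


Relative = 3.87 / 4.7 * 100 = 82.3%

82.3


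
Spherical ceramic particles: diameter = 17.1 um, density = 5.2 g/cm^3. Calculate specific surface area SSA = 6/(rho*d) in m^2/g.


SSA = 6 / (5.2 * 17.1) = 0.067 m^2/g

0.067


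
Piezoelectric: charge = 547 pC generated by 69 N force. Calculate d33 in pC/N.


d33 = 547 / 69 = 7.9 pC/N

7.9


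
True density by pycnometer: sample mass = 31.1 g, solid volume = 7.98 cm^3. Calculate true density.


TD = 31.1 / 7.98 = 3.897 g/cm^3

3.897


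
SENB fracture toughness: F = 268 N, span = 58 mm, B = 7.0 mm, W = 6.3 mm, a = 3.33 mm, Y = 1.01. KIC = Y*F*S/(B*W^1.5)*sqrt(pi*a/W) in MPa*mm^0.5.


KIC = 1.01*268*58/(7.0*6.3^1.5)*sqrt(pi*3.33/6.3) = 182.77

182.77


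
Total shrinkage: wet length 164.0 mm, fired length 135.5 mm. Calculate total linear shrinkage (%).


TS = (164.0 - 135.5) / 164.0 * 100 = 17.38%

17.38


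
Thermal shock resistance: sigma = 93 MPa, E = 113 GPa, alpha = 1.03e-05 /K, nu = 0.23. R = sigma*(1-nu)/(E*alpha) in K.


R = 93*(1-0.23)/(113*1000*1.03e-05) = 62 K

62


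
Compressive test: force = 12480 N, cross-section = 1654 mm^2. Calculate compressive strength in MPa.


CS = 12480 / 1654 = 7.5 MPa

7.5


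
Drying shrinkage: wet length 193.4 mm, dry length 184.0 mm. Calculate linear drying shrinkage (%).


DS = (193.4 - 184.0) / 193.4 * 100 = 4.86%

4.86


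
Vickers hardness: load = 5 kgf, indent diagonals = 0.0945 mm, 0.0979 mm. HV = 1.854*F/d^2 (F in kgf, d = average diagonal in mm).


d_avg = (0.0945+0.0979)/2 = 0.0962 mm
HV = 1.854*5/0.0962^2 = 1002

1002


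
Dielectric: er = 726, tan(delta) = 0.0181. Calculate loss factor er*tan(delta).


Loss = 726 * 0.0181 = 13.141

13.141


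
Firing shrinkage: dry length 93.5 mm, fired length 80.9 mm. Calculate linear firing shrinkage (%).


FS = (93.5 - 80.9) / 93.5 * 100 = 13.48%

13.48


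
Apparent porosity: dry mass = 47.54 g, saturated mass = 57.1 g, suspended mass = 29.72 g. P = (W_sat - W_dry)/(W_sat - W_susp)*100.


P = (57.1 - 47.54) / (57.1 - 29.72) * 100 = 9.56 / 27.38 * 100 = 34.9%

34.9


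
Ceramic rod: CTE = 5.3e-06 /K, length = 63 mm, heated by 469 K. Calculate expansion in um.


dL = 5.3e-06 * 63 * 469 * 1000 = 156.599 um

156.599


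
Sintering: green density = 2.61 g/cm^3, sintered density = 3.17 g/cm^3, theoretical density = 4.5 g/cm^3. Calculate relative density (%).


Relative = 3.17 / 4.5 * 100 = 70.4%

70.4


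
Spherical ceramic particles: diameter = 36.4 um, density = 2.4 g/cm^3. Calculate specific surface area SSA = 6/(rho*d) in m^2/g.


SSA = 6 / (2.4 * 36.4) = 0.069 m^2/g

0.069


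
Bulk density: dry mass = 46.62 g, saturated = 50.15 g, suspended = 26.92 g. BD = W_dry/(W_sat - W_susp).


BD = 46.62 / (50.15 - 26.92) = 46.62 / 23.23 = 2.007 g/cm^3

2.007


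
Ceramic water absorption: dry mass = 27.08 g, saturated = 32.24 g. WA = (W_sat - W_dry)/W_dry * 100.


WA = (32.24 - 27.08) / 27.08 * 100 = 19.05%

19.05


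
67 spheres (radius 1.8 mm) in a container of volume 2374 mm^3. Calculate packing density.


V_sphere = 4/3*pi*1.8^3 = 24.429 mm^3
Total V = 67*24.429 = 1636.743 mm^3
PD = 1636.743 / 2374 = 0.689

0.689


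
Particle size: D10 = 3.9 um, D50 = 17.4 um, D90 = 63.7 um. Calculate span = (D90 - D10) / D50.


Span = (63.7 - 3.9) / 17.4 = 59.8 / 17.4 = 3.437

3.437


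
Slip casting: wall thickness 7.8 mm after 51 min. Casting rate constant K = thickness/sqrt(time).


K = 7.8 / sqrt(51) = 7.8 / 7.1414 = 1.092 mm/min^0.5

1.092


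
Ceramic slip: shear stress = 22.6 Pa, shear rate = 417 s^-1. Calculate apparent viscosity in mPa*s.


eta = tau/gamma * 1000 = 22.6/417 * 1000 = 54.2 mPa*s

54.2


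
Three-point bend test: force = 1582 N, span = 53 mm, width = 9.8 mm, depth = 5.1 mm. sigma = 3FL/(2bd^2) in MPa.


sigma = 3*1582*53/(2*9.8*5.1^2) = 493.4 MPa

493.4


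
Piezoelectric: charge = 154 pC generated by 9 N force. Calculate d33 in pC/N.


d33 = 154 / 9 = 17.1 pC/N

17.1


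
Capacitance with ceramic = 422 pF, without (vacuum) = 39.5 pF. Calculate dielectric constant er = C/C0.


er = 422 / 39.5 = 10.68

10.68


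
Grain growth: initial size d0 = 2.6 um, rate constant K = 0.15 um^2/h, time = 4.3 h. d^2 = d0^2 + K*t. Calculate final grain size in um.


d^2 = 2.6^2 + 0.15*4.3 = 7.405
d = sqrt(7.405) = 2.72 um

2.72


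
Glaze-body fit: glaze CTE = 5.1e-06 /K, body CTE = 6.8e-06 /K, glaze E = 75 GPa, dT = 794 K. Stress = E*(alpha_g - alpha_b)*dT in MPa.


Stress = 75*1000*(5.1e-06 - 6.8e-06)*794 = -101.2 MPa

-101.2


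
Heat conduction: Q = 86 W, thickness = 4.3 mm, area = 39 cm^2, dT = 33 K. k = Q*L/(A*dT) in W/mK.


k = 86*4.3/1000/(39/10000*33) = 2.87 W/mK

2.87


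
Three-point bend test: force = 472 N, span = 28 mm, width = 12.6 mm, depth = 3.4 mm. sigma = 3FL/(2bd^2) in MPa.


sigma = 3*472*28/(2*12.6*3.4^2) = 136.1 MPa

136.1


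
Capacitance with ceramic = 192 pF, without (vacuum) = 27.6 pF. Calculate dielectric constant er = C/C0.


er = 192 / 27.6 = 6.96

6.96


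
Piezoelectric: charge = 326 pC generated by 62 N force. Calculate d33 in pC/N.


d33 = 326 / 62 = 5.3 pC/N

5.3


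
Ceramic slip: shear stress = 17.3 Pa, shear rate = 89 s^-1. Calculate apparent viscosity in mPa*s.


eta = tau/gamma * 1000 = 17.3/89 * 1000 = 194.4 mPa*s

194.4


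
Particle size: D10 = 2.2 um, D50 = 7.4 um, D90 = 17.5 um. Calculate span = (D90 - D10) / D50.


Span = (17.5 - 2.2) / 7.4 = 15.3 / 7.4 = 2.068

2.068


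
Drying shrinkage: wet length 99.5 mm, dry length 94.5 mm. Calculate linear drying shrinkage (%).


DS = (99.5 - 94.5) / 99.5 * 100 = 5.03%

5.03


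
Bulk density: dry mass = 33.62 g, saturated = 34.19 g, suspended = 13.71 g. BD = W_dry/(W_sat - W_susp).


BD = 33.62 / (34.19 - 13.71) = 33.62 / 20.48 = 1.642 g/cm^3

1.642


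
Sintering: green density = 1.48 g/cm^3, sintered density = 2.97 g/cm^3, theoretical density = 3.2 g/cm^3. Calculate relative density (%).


Relative = 2.97 / 3.2 * 100 = 92.8%

92.8


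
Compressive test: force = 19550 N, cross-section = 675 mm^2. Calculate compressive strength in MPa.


CS = 19550 / 675 = 29.0 MPa

29.0


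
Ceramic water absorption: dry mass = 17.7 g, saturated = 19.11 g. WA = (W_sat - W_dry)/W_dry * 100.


WA = (19.11 - 17.7) / 17.7 * 100 = 7.97%

7.97


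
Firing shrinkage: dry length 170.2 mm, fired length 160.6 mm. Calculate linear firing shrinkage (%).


FS = (170.2 - 160.6) / 170.2 * 100 = 5.64%

5.64


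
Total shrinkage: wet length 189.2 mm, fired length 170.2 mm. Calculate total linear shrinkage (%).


TS = (189.2 - 170.2) / 189.2 * 100 = 10.04%

10.04


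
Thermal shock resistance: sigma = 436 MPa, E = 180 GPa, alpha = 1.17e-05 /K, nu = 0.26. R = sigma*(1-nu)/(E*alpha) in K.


R = 436*(1-0.26)/(180*1000*1.17e-05) = 153 K

153


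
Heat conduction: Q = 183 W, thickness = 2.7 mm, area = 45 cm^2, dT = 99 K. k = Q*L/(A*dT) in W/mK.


k = 183*2.7/1000/(45/10000*99) = 1.11 W/mK

1.11


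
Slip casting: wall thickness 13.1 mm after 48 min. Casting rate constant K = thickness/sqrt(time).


K = 13.1 / sqrt(48) = 13.1 / 6.9282 = 1.891 mm/min^0.5

1.891


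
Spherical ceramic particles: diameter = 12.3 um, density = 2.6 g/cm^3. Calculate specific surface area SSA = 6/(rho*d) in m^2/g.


SSA = 6 / (2.6 * 12.3) = 0.188 m^2/g

0.188


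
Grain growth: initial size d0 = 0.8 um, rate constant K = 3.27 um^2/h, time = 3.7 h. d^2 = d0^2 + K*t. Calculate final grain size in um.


d^2 = 0.8^2 + 3.27*3.7 = 12.739
d = sqrt(12.739) = 3.57 um

3.57


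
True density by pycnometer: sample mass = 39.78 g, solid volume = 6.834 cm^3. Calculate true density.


TD = 39.78 / 6.834 = 5.821 g/cm^3

5.821


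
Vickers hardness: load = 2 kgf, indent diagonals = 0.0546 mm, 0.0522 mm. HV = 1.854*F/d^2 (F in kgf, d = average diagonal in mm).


d_avg = (0.0546+0.0522)/2 = 0.0534 mm
HV = 1.854*2/0.0534^2 = 1300

1300


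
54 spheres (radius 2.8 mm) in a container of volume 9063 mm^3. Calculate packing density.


V_sphere = 4/3*pi*2.8^3 = 91.9523 mm^3
Total V = 54*91.9523 = 4965.4242 mm^3
PD = 4965.4242 / 9063 = 0.548

0.548


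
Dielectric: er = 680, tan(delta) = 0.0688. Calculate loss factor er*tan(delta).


Loss = 680 * 0.0688 = 46.784

46.784


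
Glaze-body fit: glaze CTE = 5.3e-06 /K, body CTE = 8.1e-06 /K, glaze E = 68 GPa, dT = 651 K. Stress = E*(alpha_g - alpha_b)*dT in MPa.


Stress = 68*1000*(5.3e-06 - 8.1e-06)*651 = -124.0 MPa

-124.0


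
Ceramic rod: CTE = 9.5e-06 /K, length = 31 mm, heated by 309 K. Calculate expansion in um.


dL = 9.5e-06 * 31 * 309 * 1000 = 91.001 um

91.001


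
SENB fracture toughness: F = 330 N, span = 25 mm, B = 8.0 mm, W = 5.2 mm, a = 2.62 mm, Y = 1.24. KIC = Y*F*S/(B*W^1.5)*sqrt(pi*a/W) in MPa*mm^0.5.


KIC = 1.24*330*25/(8.0*5.2^1.5)*sqrt(pi*2.62/5.2) = 135.68

135.68


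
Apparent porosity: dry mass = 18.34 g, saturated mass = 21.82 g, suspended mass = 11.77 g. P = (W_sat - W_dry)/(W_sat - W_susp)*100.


P = (21.82 - 18.34) / (21.82 - 11.77) * 100 = 3.48 / 10.05 * 100 = 34.6%

34.6


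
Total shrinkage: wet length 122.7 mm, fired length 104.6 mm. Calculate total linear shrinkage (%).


TS = (122.7 - 104.6) / 122.7 * 100 = 14.75%

14.75


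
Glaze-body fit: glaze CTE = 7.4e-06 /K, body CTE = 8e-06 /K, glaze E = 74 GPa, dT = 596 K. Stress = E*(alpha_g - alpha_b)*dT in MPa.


Stress = 74*1000*(7.4e-06 - 8e-06)*596 = -26.5 MPa

-26.5


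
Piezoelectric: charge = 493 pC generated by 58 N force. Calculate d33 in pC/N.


d33 = 493 / 58 = 8.5 pC/N

8.5


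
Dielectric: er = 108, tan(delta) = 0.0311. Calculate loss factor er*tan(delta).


Loss = 108 * 0.0311 = 3.359

3.359


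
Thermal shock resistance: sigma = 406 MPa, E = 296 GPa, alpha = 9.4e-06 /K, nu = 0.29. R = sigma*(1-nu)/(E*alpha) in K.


R = 406*(1-0.29)/(296*1000*9.4e-06) = 104 K

104


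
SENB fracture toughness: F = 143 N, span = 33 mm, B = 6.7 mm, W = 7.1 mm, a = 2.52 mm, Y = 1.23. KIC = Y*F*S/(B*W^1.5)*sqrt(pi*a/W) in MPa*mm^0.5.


KIC = 1.23*143*33/(6.7*7.1^1.5)*sqrt(pi*2.52/7.1) = 48.35

48.35


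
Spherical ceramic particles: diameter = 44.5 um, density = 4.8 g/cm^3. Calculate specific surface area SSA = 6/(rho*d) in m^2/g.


SSA = 6 / (4.8 * 44.5) = 0.028 m^2/g

0.028


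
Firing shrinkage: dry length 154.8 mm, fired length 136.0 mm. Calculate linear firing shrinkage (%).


FS = (154.8 - 136.0) / 154.8 * 100 = 12.14%

12.14


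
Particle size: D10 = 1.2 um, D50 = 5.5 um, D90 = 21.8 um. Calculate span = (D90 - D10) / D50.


Span = (21.8 - 1.2) / 5.5 = 20.6 / 5.5 = 3.745

3.745


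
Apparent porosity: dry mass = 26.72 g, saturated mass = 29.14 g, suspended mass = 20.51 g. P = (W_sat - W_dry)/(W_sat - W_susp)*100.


P = (29.14 - 26.72) / (29.14 - 20.51) * 100 = 2.42 / 8.63 * 100 = 28.0%

28.0


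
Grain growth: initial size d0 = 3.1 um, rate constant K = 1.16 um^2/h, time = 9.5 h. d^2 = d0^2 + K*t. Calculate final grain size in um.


d^2 = 3.1^2 + 1.16*9.5 = 20.63
d = sqrt(20.63) = 4.54 um

4.54


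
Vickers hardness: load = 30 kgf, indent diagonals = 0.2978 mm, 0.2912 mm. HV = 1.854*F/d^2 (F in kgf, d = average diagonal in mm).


d_avg = (0.2978+0.2912)/2 = 0.2945 mm
HV = 1.854*30/0.2945^2 = 641

641


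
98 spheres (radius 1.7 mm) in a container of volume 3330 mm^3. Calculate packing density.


V_sphere = 4/3*pi*1.7^3 = 20.5795 mm^3
Total V = 98*20.5795 = 2016.791 mm^3
PD = 2016.791 / 3330 = 0.606

0.606


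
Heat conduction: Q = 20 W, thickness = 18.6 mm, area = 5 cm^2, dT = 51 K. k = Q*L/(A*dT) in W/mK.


k = 20*18.6/1000/(5/10000*51) = 14.59 W/mK

14.59


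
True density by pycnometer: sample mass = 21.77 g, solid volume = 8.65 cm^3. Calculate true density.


TD = 21.77 / 8.65 = 2.517 g/cm^3

2.517


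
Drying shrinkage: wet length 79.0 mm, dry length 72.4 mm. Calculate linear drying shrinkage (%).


DS = (79.0 - 72.4) / 79.0 * 100 = 8.35%

8.35


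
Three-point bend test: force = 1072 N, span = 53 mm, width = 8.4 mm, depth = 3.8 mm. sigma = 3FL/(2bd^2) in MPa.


sigma = 3*1072*53/(2*8.4*3.8^2) = 702.6 MPa

702.6


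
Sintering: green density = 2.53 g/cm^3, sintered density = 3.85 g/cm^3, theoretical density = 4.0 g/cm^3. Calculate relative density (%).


Relative = 3.85 / 4.0 * 100 = 96.3%

96.3


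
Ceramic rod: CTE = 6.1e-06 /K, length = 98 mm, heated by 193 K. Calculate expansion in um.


dL = 6.1e-06 * 98 * 193 * 1000 = 115.375 um

115.375


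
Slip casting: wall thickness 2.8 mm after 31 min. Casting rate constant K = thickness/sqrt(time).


K = 2.8 / sqrt(31) = 2.8 / 5.5678 = 0.503 mm/min^0.5

0.503


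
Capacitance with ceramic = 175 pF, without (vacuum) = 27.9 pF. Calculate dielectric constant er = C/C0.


er = 175 / 27.9 = 6.27

6.27


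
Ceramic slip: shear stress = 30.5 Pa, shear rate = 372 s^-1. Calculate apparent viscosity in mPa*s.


eta = tau/gamma * 1000 = 30.5/372 * 1000 = 82.0 mPa*s

82.0


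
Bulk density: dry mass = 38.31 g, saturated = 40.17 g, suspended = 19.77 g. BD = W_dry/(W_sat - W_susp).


BD = 38.31 / (40.17 - 19.77) = 38.31 / 20.4 = 1.878 g/cm^3

1.878
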